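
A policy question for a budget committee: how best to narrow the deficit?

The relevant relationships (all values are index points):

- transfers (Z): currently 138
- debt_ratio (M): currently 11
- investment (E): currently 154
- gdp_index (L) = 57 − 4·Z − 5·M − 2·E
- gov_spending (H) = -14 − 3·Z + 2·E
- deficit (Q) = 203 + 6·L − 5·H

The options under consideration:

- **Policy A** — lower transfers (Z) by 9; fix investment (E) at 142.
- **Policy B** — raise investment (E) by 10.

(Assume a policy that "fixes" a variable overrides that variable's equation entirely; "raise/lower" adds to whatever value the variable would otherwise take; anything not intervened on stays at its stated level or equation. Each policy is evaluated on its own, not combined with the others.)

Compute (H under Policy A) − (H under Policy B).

Policy A (Z − 9, E := 142):
  Z = 138 − 9 = 129
  E = 142
  H = -14 − 3·129 + 2·142 = -117
Policy B (E + 10):
  Z = 138
  E = 154 + 10 = 164
  H = -14 − 3·138 + 2·164 = -100
H: -117 − (-100) = -17

-17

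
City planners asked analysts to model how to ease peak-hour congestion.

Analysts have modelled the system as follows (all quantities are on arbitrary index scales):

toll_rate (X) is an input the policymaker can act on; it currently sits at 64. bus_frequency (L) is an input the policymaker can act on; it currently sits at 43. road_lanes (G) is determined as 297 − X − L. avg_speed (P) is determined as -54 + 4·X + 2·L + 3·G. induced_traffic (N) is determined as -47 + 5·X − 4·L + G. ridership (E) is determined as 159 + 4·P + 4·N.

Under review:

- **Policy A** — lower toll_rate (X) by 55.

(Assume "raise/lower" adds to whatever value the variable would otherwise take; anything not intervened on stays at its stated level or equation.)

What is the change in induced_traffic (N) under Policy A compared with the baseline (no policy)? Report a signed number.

Baseline:
  X = 64
  L = 43
  G = 297 − 64 − 43 = 190
  N = -47 + 5·64 − 4·43 + 190 = 291
Policy A (X − 55):
  X = 64 − 55 = 9
  L = 43
  G = 297 − 9 − 43 = 245
  N = -47 + 5·9 − 4·43 + 245 = 71
Change in N: 71 − 291 = -220

-220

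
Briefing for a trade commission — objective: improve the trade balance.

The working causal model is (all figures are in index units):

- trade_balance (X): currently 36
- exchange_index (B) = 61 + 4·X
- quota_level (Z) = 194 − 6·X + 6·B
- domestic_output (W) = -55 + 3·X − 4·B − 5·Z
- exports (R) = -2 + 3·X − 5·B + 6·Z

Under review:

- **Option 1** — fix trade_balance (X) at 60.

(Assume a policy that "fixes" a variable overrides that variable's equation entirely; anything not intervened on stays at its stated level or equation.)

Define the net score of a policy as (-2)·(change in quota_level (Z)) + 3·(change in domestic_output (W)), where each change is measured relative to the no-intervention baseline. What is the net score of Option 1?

-8280

Baseline:
  X = 36
  B = 61 + 4·36 = 205
  Z = 194 − 6·36 + 6·205 = 1208
  W = -55 + 3·36 − 4·205 − 5·1208 = -6807
Option 1 (X := 60):
  X = 60
  B = 61 + 4·60 = 301
  Z = 194 − 6·60 + 6·301 = 1640
  W = -55 + 3·60 − 4·301 − 5·1640 = -9279
ΔZ = 1640 − 1208 = 432; ΔW = -9279 − (-6807) = -2472
Score = (-2)·432 + 3·(-2472) = -8280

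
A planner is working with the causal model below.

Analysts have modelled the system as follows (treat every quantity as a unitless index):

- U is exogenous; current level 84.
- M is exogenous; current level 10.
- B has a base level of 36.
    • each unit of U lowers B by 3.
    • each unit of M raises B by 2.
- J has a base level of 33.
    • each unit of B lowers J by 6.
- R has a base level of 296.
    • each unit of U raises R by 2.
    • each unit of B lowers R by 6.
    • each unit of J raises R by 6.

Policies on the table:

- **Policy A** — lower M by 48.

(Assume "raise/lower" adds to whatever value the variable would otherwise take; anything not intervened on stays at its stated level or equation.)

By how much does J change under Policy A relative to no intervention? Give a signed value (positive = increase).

Baseline:
  U = 84
  M = 10
  B = 36 − 3·84 + 2·10 = -196
  J = 33 − 6·(-196) = 1209
Policy A (M − 48):
  U = 84
  M = 10 − 48 = -38
  B = 36 − 3·84 + 2·(-38) = -292
  J = 33 − 6·(-292) = 1785
Change in J: 1785 − 1209 = 576

576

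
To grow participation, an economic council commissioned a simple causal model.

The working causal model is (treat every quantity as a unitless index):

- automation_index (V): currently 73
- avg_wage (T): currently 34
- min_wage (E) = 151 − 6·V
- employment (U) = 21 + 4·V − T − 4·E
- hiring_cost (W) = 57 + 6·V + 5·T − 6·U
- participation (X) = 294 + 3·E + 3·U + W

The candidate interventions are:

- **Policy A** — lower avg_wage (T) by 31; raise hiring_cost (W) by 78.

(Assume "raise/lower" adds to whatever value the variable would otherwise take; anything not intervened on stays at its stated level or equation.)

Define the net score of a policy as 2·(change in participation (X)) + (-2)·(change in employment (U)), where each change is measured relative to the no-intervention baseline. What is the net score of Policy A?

Baseline:
  V = 73
  T = 34
  E = 151 − 6·73 = -287
  U = 21 + 4·73 − 34 − 4·(-287) = 1427
  W = 57 + 6·73 + 5·34 − 6·1427 = -7897
  X = 294 + 3·(-287) + 3·1427 + (-7897) = -4183
Policy A (T − 31, W + 78):
  V = 73
  T = 34 − 31 = 3
  E = 151 − 6·73 = -287
  U = 21 + 4·73 − 3 − 4·(-287) = 1458
  W = 57 + 6·73 + 5·3 − 6·1458 (+78 from intervention) = -8160
  X = 294 + 3·(-287) + 3·1458 + (-8160) = -4353
ΔX = -4353 − (-4183) = -170; ΔU = 1458 − 1427 = 31
Score = 2·(-170) + (-2)·31 = -402

-402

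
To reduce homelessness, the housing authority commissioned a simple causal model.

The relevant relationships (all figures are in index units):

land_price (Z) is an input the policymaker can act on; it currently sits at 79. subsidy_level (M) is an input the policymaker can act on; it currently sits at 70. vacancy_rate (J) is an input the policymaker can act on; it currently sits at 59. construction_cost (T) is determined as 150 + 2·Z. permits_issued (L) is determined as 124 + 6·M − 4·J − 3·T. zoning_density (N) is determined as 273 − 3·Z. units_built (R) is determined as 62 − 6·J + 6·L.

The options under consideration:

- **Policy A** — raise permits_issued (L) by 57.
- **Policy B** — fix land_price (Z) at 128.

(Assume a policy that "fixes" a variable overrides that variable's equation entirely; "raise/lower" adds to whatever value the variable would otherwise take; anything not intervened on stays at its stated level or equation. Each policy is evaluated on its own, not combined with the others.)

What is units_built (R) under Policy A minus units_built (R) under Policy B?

Policy A (L + 57):
  Z = 79
  M = 70
  J = 59
  T = 150 + 2·79 = 308
  L = 124 + 6·70 − 4·59 − 3·308 (+57 from intervention) = -559
  R = 62 − 6·59 + 6·(-559) = -3646
Policy B (Z := 128):
  Z = 128
  M = 70
  J = 59
  T = 150 + 2·128 = 406
  L = 124 + 6·70 − 4·59 − 3·406 = -910
  R = 62 − 6·59 + 6·(-910) = -5752
R: -3646 − (-5752) = 2106

2106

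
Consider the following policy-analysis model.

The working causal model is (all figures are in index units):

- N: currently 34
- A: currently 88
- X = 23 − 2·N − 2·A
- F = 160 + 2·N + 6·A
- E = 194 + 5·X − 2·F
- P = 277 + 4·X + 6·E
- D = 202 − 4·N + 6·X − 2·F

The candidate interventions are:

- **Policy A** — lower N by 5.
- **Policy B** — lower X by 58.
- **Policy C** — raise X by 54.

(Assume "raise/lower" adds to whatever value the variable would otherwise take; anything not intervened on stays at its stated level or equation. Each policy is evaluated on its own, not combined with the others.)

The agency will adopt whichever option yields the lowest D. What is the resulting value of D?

-3120

Policy A (N − 5):
  N = 34 − 5 = 29
  A = 88
  X = 23 − 2·29 − 2·88 = -211
  F = 160 + 2·29 + 6·88 = 746
  D = 202 − 4·29 + 6·(-211) − 2·746 = -2672
Policy B (X − 58):
  N = 34
  A = 88
  X = 23 − 2·34 − 2·88 (−58 from intervention) = -279
  F = 160 + 2·34 + 6·88 = 756
  D = 202 − 4·34 + 6·(-279) − 2·756 = -3120
Policy C (X + 54):
  N = 34
  A = 88
  X = 23 − 2·34 − 2·88 (+54 from intervention) = -167
  F = 160 + 2·34 + 6·88 = 756
  D = 202 − 4·34 + 6·(-167) − 2·756 = -2448
Comparing — Policy A: D=-2672, Policy B: D=-3120, Policy C: D=-2448. Lowest is -3120 (Policy B).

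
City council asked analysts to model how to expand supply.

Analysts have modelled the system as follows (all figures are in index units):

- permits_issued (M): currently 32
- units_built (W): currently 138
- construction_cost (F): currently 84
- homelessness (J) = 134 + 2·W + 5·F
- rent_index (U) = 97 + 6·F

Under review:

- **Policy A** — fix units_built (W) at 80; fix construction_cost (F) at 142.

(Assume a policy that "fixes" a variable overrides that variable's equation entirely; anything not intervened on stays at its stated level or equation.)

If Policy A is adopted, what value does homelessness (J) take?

1004

Policy A (W := 80, F := 142):
  W = 80
  F = 142
  J = 134 + 2·80 + 5·142 = 1004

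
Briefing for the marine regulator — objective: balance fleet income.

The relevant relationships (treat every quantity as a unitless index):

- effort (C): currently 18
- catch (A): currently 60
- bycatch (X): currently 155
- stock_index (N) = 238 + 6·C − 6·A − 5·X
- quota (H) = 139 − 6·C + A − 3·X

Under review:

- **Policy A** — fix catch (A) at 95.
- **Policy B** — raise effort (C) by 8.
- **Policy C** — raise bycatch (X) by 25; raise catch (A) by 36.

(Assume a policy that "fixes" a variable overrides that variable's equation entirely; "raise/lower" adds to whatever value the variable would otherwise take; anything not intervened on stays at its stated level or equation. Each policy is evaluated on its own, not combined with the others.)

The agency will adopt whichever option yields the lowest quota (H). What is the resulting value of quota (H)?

-422

Policy A (A := 95):
  C = 18
  A = 95
  X = 155
  H = 139 − 6·18 + 95 − 3·155 = -339
Policy B (C + 8):
  C = 18 + 8 = 26
  A = 60
  X = 155
  H = 139 − 6·26 + 60 − 3·155 = -422
Policy C (X + 25, A + 36):
  C = 18
  A = 60 + 36 = 96
  X = 155 + 25 = 180
  H = 139 − 6·18 + 96 − 3·180 = -413
Comparing — Policy A: H=-339, Policy B: H=-422, Policy C: H=-413. Lowest is -422 (Policy B).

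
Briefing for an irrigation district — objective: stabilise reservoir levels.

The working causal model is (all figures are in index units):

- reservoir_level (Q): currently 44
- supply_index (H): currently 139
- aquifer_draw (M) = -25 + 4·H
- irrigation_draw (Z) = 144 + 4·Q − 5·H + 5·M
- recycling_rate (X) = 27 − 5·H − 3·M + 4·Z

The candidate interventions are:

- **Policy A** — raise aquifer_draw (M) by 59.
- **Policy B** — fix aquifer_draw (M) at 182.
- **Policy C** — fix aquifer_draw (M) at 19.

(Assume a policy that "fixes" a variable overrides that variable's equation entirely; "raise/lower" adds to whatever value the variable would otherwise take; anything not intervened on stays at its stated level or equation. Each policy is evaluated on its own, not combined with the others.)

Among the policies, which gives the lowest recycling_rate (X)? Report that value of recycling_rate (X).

Policy A (M + 59):
  Q = 44
  H = 139
  M = -25 + 4·139 (+59 from intervention) = 590
  Z = 144 + 4·44 − 5·139 + 5·590 = 2575
  X = 27 − 5·139 − 3·590 + 4·2575 = 7862
Policy B (M := 182):
  Q = 44
  H = 139
  M = 182
  Z = 144 + 4·44 − 5·139 + 5·182 = 535
  X = 27 − 5·139 − 3·182 + 4·535 = 926
Policy C (M := 19):
  Q = 44
  H = 139
  M = 19
  Z = 144 + 4·44 − 5·139 + 5·19 = -280
  X = 27 − 5·139 − 3·19 + 4·(-280) = -1845
Comparing — Policy A: X=7862, Policy B: X=926, Policy C: X=-1845. Lowest is -1845 (Policy C).

-1845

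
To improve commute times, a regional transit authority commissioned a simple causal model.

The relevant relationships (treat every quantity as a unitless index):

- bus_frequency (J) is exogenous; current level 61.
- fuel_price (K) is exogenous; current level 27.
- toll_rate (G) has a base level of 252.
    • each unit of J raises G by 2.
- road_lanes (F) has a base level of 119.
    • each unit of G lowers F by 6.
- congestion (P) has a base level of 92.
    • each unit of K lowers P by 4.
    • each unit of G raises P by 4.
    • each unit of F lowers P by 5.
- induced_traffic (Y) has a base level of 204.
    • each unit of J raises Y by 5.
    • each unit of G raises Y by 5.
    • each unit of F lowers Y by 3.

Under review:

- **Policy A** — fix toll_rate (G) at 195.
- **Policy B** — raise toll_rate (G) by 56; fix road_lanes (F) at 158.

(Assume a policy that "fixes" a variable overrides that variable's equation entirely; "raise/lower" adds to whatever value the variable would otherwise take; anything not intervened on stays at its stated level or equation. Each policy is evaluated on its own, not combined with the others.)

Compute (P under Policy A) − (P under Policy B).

5105

Policy A (G := 195):
  J = 61
  K = 27
  G = 195
  F = 119 − 6·195 = -1051
  P = 92 − 4·27 + 4·195 − 5·(-1051) = 6019
Policy B (G + 56, F := 158):
  J = 61
  K = 27
  G = 252 + 2·61 (+56 from intervention) = 430
  F = 158
  P = 92 − 4·27 + 4·430 − 5·158 = 914
P: 6019 − 914 = 5105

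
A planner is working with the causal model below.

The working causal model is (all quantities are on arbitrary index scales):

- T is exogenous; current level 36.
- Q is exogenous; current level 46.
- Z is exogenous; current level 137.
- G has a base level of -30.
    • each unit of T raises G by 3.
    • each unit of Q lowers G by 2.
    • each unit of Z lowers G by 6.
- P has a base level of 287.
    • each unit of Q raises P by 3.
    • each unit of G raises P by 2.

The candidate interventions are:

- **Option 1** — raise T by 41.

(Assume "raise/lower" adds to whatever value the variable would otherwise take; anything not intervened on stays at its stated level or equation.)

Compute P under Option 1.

Option 1 (T + 41):
  T = 36 + 41 = 77
  Q = 46
  Z = 137
  G = -30 + 3·77 − 2·46 − 6·137 = -713
  P = 287 + 3·46 + 2·(-713) = -1001

-1001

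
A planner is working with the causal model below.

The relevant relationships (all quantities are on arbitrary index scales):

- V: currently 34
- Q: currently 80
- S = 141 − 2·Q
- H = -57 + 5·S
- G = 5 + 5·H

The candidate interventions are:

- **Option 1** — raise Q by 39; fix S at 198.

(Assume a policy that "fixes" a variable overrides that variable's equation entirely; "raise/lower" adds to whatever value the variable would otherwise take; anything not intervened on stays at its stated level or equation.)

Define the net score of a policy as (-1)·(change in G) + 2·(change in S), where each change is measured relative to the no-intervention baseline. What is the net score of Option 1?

-4991

Baseline:
  Q = 80
  S = 141 − 2·80 = -19
  H = -57 + 5·(-19) = -152
  G = 5 + 5·(-152) = -755
Option 1 (Q + 39, S := 198):
  Q = 80 + 39 = 119
  S = 198
  H = -57 + 5·198 = 933
  G = 5 + 5·933 = 4670
ΔG = 4670 − (-755) = 5425; ΔS = 198 − (-19) = 217
Score = (-1)·5425 + 2·217 = -4991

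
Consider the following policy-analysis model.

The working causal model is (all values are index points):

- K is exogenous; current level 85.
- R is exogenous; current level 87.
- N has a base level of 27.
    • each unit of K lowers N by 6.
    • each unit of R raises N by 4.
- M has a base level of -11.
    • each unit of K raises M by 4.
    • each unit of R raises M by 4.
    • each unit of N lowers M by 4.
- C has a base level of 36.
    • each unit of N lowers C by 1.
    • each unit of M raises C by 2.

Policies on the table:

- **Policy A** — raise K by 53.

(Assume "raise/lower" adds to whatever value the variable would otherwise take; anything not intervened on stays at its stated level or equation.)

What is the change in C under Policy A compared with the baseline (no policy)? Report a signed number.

3286

Baseline:
  K = 85
  R = 87
  N = 27 − 6·85 + 4·87 = -135
  M = -11 + 4·85 + 4·87 − 4·(-135) = 1217
  C = 36 − (-135) + 2·1217 = 2605
Policy A (K + 53):
  K = 85 + 53 = 138
  R = 87
  N = 27 − 6·138 + 4·87 = -453
  M = -11 + 4·138 + 4·87 − 4·(-453) = 2701
  C = 36 − (-453) + 2·2701 = 5891
Change in C: 5891 − 2605 = 3286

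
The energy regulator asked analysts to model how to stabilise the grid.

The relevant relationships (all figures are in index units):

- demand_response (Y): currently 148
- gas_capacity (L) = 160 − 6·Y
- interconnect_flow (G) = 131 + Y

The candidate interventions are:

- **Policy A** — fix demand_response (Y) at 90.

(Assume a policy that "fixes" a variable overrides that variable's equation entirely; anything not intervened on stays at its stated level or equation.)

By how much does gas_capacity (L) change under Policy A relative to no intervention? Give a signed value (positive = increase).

348

Baseline:
  Y = 148
  L = 160 − 6·148 = -728
Policy A (Y := 90):
  Y = 90
  L = 160 − 6·90 = -380
Change in L: -380 − (-728) = 348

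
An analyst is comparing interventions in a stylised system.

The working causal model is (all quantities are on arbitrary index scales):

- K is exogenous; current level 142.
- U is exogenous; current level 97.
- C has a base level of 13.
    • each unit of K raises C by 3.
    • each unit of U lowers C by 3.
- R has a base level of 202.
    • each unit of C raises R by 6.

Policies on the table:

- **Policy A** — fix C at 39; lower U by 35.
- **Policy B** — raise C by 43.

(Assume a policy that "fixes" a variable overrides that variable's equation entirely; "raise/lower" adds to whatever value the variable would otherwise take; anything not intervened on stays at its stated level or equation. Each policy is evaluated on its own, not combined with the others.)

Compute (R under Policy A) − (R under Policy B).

Policy A (C := 39, U − 35):
  K = 142
  U = 97 − 35 = 62
  C = 39
  R = 202 + 6·39 = 436
Policy B (C + 43):
  K = 142
  U = 97
  C = 13 + 3·142 − 3·97 (+43 from intervention) = 191
  R = 202 + 6·191 = 1348
R: 436 − 1348 = -912

-912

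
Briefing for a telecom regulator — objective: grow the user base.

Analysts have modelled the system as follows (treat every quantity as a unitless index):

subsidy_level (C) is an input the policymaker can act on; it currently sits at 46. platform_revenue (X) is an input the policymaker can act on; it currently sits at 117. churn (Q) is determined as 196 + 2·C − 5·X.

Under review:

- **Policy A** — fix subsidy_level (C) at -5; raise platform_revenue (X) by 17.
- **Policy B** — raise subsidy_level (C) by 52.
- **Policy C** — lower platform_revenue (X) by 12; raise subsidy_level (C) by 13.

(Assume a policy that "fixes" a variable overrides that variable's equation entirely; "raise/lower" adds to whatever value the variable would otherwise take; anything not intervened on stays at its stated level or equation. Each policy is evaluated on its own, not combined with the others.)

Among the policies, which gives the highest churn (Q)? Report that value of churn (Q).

-193

Policy A (C := -5, X + 17):
  C = -5
  X = 117 + 17 = 134
  Q = 196 + 2·(-5) − 5·134 = -484
Policy B (C + 52):
  C = 46 + 52 = 98
  X = 117
  Q = 196 + 2·98 − 5·117 = -193
Policy C (X − 12, C + 13):
  C = 46 + 13 = 59
  X = 117 − 12 = 105
  Q = 196 + 2·59 − 5·105 = -211
Comparing — Policy A: Q=-484, Policy B: Q=-193, Policy C: Q=-211. Highest is -193 (Policy B).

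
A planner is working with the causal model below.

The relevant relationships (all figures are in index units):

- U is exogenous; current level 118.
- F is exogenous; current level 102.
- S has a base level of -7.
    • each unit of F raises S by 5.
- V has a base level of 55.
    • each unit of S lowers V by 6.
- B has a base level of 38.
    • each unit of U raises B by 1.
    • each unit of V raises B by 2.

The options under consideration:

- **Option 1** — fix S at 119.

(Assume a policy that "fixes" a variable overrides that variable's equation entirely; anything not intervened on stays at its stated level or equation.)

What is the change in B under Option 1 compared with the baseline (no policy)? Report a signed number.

4608

Baseline:
  U = 118
  F = 102
  S = -7 + 5·102 = 503
  V = 55 − 6·503 = -2963
  B = 38 + 118 + 2·(-2963) = -5770
Option 1 (S := 119):
  U = 118
  F = 102
  S = 119
  V = 55 − 6·119 = -659
  B = 38 + 118 + 2·(-659) = -1162
Change in B: -1162 − (-5770) = 4608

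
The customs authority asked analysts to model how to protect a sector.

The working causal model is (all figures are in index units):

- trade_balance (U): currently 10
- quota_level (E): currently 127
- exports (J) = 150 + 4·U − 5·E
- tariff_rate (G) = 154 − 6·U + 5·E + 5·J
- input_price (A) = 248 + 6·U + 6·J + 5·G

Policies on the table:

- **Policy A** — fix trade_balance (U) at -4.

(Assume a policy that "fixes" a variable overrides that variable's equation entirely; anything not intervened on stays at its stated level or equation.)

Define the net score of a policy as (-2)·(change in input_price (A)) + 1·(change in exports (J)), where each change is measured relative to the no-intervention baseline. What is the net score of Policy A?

Baseline:
  U = 10
  E = 127
  J = 150 + 4·10 − 5·127 = -445
  G = 154 − 6·10 + 5·127 + 5·(-445) = -1496
  A = 248 + 6·10 + 6·(-445) + 5·(-1496) = -9842
Policy A (U := -4):
  U = -4
  E = 127
  J = 150 + 4·(-4) − 5·127 = -501
  G = 154 − 6·(-4) + 5·127 + 5·(-501) = -1692
  A = 248 + 6·(-4) + 6·(-501) + 5·(-1692) = -11242
ΔA = -11242 − (-9842) = -1400; ΔJ = -501 − (-445) = -56
Score = (-2)·(-1400) + 1·(-56) = 2744

2744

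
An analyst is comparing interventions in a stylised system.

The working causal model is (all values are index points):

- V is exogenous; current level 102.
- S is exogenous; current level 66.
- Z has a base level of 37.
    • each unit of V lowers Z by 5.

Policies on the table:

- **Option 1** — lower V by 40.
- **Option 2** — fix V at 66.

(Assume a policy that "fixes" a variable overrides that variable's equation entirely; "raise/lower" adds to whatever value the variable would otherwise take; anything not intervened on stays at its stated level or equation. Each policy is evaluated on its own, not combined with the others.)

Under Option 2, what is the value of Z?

-293

Option 2 (V := 66):
  V = 66
  Z = 37 − 5·66 = -293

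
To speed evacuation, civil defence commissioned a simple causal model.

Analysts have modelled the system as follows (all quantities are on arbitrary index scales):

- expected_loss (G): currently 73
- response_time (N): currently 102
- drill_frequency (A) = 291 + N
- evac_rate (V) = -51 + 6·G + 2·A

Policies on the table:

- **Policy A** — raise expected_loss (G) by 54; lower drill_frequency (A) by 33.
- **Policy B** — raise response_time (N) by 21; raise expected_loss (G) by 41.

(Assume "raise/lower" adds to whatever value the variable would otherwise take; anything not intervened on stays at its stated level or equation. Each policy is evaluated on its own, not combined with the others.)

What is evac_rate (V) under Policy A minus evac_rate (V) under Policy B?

-30

Policy A (G + 54, A − 33):
  G = 73 + 54 = 127
  N = 102
  A = 291 + 102 (−33 from intervention) = 360
  V = -51 + 6·127 + 2·360 = 1431
Policy B (N + 21, G + 41):
  G = 73 + 41 = 114
  N = 102 + 21 = 123
  A = 291 + 123 = 414
  V = -51 + 6·114 + 2·414 = 1461
V: 1431 − 1461 = -30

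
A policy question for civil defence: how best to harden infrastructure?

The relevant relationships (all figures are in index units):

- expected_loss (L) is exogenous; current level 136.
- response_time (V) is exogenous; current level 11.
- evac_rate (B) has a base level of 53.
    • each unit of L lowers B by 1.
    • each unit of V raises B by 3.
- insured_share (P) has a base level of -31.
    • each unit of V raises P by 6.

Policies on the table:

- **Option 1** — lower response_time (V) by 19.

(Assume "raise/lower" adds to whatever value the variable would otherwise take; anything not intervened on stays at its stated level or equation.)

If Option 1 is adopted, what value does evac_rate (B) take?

-107

Option 1 (V − 19):
  L = 136
  V = 11 − 19 = -8
  B = 53 − 136 + 3·(-8) = -107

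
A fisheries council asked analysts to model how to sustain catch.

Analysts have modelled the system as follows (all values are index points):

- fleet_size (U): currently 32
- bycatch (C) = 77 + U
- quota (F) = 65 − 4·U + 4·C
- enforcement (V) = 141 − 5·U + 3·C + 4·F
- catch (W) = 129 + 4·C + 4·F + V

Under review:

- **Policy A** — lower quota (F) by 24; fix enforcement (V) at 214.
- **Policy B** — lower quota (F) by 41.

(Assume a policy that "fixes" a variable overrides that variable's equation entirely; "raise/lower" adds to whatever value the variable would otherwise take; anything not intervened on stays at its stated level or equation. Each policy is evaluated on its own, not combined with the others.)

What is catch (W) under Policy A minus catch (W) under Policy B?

-1354

Policy A (F − 24, V := 214):
  U = 32
  C = 77 + 32 = 109
  F = 65 − 4·32 + 4·109 (−24 from intervention) = 349
  V = 214
  W = 129 + 4·109 + 4·349 + 214 = 2175
Policy B (F − 41):
  U = 32
  C = 77 + 32 = 109
  F = 65 − 4·32 + 4·109 (−41 from intervention) = 332
  V = 141 − 5·32 + 3·109 + 4·332 = 1636
  W = 129 + 4·109 + 4·332 + 1636 = 3529
W: 2175 − 3529 = -1354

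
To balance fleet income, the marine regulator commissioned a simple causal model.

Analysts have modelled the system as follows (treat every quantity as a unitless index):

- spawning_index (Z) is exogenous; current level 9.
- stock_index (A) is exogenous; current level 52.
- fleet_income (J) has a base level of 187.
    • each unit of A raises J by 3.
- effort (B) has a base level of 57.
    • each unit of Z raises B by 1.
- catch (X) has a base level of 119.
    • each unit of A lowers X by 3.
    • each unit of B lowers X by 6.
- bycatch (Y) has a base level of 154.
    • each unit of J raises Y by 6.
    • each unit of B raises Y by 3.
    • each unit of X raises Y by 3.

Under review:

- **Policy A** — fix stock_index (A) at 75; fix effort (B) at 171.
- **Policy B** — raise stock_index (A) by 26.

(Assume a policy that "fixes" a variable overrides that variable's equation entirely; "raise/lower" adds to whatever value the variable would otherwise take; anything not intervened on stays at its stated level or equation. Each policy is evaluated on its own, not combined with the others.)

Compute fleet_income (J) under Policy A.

Policy A (A := 75, B := 171):
  A = 75
  J = 187 + 3·75 = 412

412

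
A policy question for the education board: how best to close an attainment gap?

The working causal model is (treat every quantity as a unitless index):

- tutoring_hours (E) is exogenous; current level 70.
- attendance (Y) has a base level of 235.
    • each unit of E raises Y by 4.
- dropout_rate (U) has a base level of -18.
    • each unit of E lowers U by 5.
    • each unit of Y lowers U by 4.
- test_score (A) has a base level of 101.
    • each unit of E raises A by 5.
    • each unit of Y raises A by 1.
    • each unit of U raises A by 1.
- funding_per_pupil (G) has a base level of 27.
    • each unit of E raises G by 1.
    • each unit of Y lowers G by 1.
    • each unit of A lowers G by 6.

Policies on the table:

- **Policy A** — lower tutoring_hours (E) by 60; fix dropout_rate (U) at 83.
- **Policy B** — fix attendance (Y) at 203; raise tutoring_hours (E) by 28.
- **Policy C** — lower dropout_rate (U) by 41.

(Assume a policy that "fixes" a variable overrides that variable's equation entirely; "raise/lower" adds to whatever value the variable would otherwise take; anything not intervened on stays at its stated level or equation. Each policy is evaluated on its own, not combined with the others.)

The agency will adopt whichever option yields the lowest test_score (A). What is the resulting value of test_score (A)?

-1503

Policy A (E − 60, U := 83):
  E = 70 − 60 = 10
  Y = 235 + 4·10 = 275
  U = 83
  A = 101 + 5·10 + 275 + 83 = 509
Policy B (Y := 203, E + 28):
  E = 70 + 28 = 98
  Y = 203
  U = -18 − 5·98 − 4·203 = -1320
  A = 101 + 5·98 + 203 + (-1320) = -526
Policy C (U − 41):
  E = 70
  Y = 235 + 4·70 = 515
  U = -18 − 5·70 − 4·515 (−41 from intervention) = -2469
  A = 101 + 5·70 + 515 + (-2469) = -1503
Comparing — Policy A: A=509, Policy B: A=-526, Policy C: A=-1503. Lowest is -1503 (Policy C).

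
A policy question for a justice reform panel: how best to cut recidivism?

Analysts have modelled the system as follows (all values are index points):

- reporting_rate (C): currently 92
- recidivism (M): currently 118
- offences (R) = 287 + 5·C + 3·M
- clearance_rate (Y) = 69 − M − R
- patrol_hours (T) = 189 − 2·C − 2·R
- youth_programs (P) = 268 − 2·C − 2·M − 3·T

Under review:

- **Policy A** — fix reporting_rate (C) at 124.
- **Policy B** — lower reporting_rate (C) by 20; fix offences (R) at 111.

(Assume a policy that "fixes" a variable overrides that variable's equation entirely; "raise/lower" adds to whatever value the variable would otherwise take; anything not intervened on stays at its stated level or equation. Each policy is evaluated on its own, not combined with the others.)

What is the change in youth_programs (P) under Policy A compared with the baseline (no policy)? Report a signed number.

1088

Baseline:
  C = 92
  M = 118
  R = 287 + 5·92 + 3·118 = 1101
  T = 189 − 2·92 − 2·1101 = -2197
  P = 268 − 2·92 − 2·118 − 3·(-2197) = 6439
Policy A (C := 124):
  C = 124
  M = 118
  R = 287 + 5·124 + 3·118 = 1261
  T = 189 − 2·124 − 2·1261 = -2581
  P = 268 − 2·124 − 2·118 − 3·(-2581) = 7527
Change in P: 7527 − 6439 = 1088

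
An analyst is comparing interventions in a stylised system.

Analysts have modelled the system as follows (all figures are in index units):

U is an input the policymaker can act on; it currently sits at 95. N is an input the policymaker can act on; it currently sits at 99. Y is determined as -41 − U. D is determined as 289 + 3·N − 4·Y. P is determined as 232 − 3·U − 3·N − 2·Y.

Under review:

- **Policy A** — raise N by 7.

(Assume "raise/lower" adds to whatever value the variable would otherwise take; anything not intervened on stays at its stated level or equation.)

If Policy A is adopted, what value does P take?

-99

Policy A (N + 7):
  U = 95
  N = 99 + 7 = 106
  Y = -41 − 95 = -136
  P = 232 − 3·95 − 3·106 − 2·(-136) = -99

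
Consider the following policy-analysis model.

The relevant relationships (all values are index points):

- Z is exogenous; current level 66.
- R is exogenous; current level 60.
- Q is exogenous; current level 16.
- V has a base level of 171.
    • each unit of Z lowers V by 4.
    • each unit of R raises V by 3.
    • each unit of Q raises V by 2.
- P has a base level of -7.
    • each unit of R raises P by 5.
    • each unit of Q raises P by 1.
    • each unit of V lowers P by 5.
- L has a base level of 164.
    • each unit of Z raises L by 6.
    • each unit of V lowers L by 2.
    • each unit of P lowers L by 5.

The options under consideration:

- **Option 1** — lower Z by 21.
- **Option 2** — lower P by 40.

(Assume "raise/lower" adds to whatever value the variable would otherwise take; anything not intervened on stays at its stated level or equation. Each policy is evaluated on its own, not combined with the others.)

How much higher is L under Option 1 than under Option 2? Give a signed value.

1606

Option 1 (Z − 21):
  Z = 66 − 21 = 45
  R = 60
  Q = 16
  V = 171 − 4·45 + 3·60 + 2·16 = 203
  P = -7 + 5·60 + 16 − 5·203 = -706
  L = 164 + 6·45 − 2·203 − 5·(-706) = 3558
Option 2 (P − 40):
  Z = 66
  R = 60
  Q = 16
  V = 171 − 4·66 + 3·60 + 2·16 = 119
  P = -7 + 5·60 + 16 − 5·119 (−40 from intervention) = -326
  L = 164 + 6·66 − 2·119 − 5·(-326) = 1952
L: 3558 − 1952 = 1606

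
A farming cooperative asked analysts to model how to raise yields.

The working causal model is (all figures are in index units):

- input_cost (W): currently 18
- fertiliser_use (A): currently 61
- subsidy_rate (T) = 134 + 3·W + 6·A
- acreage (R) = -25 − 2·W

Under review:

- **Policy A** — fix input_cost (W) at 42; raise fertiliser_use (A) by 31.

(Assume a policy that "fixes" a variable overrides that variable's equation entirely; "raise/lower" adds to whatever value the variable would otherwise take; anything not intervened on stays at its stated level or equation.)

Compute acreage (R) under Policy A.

-109

Policy A (W := 42, A + 31):
  W = 42
  R = -25 − 2·42 = -109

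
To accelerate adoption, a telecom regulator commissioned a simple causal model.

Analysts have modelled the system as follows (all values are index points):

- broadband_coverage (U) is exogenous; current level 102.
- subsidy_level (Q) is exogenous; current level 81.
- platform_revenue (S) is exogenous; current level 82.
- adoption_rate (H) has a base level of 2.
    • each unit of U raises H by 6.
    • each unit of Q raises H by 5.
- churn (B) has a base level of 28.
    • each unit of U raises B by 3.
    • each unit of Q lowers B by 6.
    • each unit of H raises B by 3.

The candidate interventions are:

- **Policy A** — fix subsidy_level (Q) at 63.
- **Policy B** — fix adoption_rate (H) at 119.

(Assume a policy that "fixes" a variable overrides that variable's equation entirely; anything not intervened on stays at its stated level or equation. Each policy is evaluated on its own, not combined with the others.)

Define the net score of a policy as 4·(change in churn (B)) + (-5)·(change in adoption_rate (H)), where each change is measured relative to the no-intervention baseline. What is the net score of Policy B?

-6300

Baseline:
  U = 102
  Q = 81
  H = 2 + 6·102 + 5·81 = 1019
  B = 28 + 3·102 − 6·81 + 3·1019 = 2905
Policy B (H := 119):
  U = 102
  Q = 81
  H = 119
  B = 28 + 3·102 − 6·81 + 3·119 = 205
ΔB = 205 − 2905 = -2700; ΔH = 119 − 1019 = -900
Score = 4·(-2700) + (-5)·(-900) = -6300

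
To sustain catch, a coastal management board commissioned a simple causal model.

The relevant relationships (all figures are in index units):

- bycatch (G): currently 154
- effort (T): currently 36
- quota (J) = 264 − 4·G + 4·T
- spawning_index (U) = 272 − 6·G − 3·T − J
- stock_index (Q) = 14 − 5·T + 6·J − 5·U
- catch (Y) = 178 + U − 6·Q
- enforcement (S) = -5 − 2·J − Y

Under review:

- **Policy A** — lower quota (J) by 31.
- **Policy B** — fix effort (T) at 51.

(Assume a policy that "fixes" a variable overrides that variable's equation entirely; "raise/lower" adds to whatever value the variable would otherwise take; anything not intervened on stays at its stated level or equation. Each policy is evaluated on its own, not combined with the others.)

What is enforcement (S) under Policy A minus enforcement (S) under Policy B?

-6860

Policy A (J − 31):
  G = 154
  T = 36
  J = 264 − 4·154 + 4·36 (−31 from intervention) = -239
  U = 272 − 6·154 − 3·36 − (-239) = -521
  Q = 14 − 5·36 + 6·(-239) − 5·(-521) = 1005
  Y = 178 + (-521) − 6·1005 = -6373
  S = -5 − 2·(-239) − (-6373) = 6846
Policy B (T := 51):
  G = 154
  T = 51
  J = 264 − 4·154 + 4·51 = -148
  U = 272 − 6·154 − 3·51 − (-148) = -657
  Q = 14 − 5·51 + 6·(-148) − 5·(-657) = 2156
  Y = 178 + (-657) − 6·2156 = -13415
  S = -5 − 2·(-148) − (-13415) = 13706
S: 6846 − 13706 = -6860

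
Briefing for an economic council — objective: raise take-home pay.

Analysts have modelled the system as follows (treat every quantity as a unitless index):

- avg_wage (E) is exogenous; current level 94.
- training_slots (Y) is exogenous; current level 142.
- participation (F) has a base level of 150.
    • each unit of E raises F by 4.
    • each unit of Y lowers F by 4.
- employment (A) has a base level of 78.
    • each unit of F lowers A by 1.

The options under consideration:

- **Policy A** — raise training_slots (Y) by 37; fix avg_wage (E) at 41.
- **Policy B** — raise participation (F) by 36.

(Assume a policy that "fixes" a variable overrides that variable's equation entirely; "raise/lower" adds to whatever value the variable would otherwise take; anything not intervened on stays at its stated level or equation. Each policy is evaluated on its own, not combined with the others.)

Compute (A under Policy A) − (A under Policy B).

Policy A (Y + 37, E := 41):
  E = 41
  Y = 142 + 37 = 179
  F = 150 + 4·41 − 4·179 = -402
  A = 78 − (-402) = 480
Policy B (F + 36):
  E = 94
  Y = 142
  F = 150 + 4·94 − 4·142 (+36 from intervention) = -6
  A = 78 − (-6) = 84
A: 480 − 84 = 396

396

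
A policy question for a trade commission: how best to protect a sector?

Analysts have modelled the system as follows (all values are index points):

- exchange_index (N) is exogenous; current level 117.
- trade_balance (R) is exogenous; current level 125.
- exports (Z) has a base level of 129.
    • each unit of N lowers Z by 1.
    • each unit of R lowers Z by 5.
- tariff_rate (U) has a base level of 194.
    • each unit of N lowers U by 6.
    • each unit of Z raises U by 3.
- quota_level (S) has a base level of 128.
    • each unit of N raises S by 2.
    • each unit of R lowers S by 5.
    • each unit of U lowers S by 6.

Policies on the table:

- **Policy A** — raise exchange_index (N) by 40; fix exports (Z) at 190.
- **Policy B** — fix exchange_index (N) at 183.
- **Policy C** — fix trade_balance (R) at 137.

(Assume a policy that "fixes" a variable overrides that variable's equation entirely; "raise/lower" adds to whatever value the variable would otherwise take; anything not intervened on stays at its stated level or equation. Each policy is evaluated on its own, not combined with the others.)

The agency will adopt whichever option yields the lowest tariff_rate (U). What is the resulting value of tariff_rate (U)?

Policy A (N + 40, Z := 190):
  N = 117 + 40 = 157
  R = 125
  Z = 190
  U = 194 − 6·157 + 3·190 = -178
Policy B (N := 183):
  N = 183
  R = 125
  Z = 129 − 183 − 5·125 = -679
  U = 194 − 6·183 + 3·(-679) = -2941
Policy C (R := 137):
  N = 117
  R = 137
  Z = 129 − 117 − 5·137 = -673
  U = 194 − 6·117 + 3·(-673) = -2527
Comparing — Policy A: U=-178, Policy B: U=-2941, Policy C: U=-2527. Lowest is -2941 (Policy B).

-2941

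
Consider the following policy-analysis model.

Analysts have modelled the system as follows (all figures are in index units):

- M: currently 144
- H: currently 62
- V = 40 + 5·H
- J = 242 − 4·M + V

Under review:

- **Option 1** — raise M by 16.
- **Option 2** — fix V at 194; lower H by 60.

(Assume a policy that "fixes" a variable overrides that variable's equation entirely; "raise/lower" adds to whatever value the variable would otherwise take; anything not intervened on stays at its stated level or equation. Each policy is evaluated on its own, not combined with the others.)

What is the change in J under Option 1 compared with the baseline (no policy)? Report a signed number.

Baseline:
  M = 144
  H = 62
  V = 40 + 5·62 = 350
  J = 242 − 4·144 + 350 = 16
Option 1 (M + 16):
  M = 144 + 16 = 160
  H = 62
  V = 40 + 5·62 = 350
  J = 242 − 4·160 + 350 = -48
Change in J: -48 − 16 = -64

-64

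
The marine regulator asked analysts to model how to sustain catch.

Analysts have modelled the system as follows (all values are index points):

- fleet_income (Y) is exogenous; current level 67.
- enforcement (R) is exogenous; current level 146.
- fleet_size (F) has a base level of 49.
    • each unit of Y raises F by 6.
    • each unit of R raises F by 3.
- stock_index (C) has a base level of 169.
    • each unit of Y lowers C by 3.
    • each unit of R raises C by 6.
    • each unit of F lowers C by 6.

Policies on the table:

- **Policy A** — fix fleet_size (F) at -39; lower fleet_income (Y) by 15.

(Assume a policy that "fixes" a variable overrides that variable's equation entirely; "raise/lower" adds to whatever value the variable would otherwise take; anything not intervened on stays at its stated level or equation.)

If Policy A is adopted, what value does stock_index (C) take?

1123

Policy A (F := -39, Y − 15):
  Y = 67 − 15 = 52
  R = 146
  F = -39
  C = 169 − 3·52 + 6·146 − 6·(-39) = 1123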